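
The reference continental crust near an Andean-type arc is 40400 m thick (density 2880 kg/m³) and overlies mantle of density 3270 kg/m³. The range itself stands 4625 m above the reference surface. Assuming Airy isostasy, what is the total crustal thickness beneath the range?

79200 m

Root depth r = h ρ_c / (ρ_m − ρ_c) = 4625 m × 2880 / 390 = 34150 m.
Total thickness = T + h + r = 40400 m + 4625 m + 34150 m = 79200 m.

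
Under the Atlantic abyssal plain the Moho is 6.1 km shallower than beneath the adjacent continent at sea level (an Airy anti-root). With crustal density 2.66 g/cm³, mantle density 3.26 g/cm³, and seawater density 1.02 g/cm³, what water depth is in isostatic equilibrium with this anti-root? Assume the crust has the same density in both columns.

2.23 km

Replacing a thickness d of crust by seawater at the top must be balanced by replacing crust with mantle at the base: d (ρ_c − ρ_w) = a (ρ_m − ρ_c).
d = a (ρ_m − ρ_c)/(ρ_c − ρ_w) = 6.1 km × 0.6/1.64 = 2.23 km.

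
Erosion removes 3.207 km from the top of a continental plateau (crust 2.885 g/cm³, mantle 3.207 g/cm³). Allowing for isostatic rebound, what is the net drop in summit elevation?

0.322 km

Rebound u = e ρ_c/ρ_m = 3.207 km × 2.885/3.207 = 2.885 km.
Net surface drop = e − u = 3.207 km − 2.885 km = e (ρ_m − ρ_c)/ρ_m = 0.322 km.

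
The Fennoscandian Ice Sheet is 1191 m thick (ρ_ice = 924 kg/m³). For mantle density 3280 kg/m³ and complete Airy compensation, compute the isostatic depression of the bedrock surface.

336 m

Equating mass per unit area of the two columns: the ice load ρ_ice t is balanced by mantle displaced below, ρ_m s.
s = t ρ_ice / ρ_m = 1191 m × 924/3280 = 336 m.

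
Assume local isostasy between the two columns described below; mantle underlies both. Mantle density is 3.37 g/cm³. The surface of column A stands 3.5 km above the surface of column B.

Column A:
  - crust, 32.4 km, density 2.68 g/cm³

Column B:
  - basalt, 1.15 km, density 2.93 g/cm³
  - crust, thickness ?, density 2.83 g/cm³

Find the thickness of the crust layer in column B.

18.6 km

Take the compensation level at the base of the deeper column (depth z_c below the surface of column A) and equate Σ ρ_i t_i down to z_c; mantle fills any gap and the z_c terms cancel.
Column A: 32.4×2.68 + (z_c − 32.4)×3.37
Column B: 3.5×0 + 1.15×2.93 + x×2.83 + (z_c − 3.5 − 1.15 − x)×3.37
The z_c×3.37 term appears on both sides and cancels. Collect the known terms of each column as K = Σ(ρt)_known − 3.37 × (depth of known layers): K_A = 86.832 − 3.37×32.4 = −22.356; K_B = 3.3695 − 3.37×(3.5 + 1.15) = −12.301.
Balance: K_A = K_B − x×(3.37 − 2.83), so x = (K_B − K_A)/(3.37 − 2.83) = 10.055/0.54 = 18.6 km.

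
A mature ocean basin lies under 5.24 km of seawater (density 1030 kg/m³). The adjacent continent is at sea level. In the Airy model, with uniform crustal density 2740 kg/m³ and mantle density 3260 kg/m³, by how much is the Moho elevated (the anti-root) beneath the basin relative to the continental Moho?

By Archimedes' principle applied to the lithosphere: replacing crust with seawater at the top is compensated by replacing crust with mantle at the base: d (ρ_c − ρ_w) = a (ρ_m − ρ_c).
a = d (ρ_c − ρ_w)/(ρ_m − ρ_c) = 5.24 km × 1710/520 = 17.2 km.

17.2 km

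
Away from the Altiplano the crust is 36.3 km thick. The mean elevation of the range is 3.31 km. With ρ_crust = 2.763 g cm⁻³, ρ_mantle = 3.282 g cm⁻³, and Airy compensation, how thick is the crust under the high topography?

Root depth r = h ρ_c / (ρ_m − ρ_c) = 3.31 km × 2.763 / 0.519 = 17.62 km.
Total thickness = T + h + r = 36.3 km + 3.31 km + 17.62 km = 57.2 km.

57.2 km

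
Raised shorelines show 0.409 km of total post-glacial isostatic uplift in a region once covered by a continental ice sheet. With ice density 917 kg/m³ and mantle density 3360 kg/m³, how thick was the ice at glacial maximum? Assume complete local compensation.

1.5 km

u = t ρ_ice/ρ_m → t = u ρ_m/ρ_ice = 0.409 km × 3360/917 = 1.5 km.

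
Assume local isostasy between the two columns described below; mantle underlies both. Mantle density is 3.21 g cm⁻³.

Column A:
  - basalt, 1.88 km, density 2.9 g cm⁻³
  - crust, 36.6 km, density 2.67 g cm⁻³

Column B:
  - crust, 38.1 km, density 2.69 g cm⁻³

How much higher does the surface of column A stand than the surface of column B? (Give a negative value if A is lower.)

0.167 km

For any compensation level in the mantle, the mantle terms cancel and isostasy reduces to e = (Σt_A − Σt_B) − (Σ(ρt)_A − Σ(ρt)_B) / ρ_m.
Σt_A = 38.48 km; Σt_B = 38.1 km; Σ(ρt)_A = 103.174; Σ(ρt)_B = 102.489 (in km·g cm⁻³).
e = (38.48 − 38.1) − (103.174 − 102.489) / 3.21 = 0.167 km.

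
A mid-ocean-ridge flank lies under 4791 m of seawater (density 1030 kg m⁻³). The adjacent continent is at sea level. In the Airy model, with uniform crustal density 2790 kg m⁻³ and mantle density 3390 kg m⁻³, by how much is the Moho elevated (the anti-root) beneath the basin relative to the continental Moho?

Balancing pressure at the compensation depth: replacing crust with seawater at the top is compensated by replacing crust with mantle at the base: d (ρ_c − ρ_w) = a (ρ_m − ρ_c).
a = d (ρ_c − ρ_w)/(ρ_m − ρ_c) = 4791 m × 1760/600 = 14100 m.

14100 m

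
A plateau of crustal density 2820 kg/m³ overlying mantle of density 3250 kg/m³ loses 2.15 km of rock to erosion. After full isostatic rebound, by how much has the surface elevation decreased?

Rebound u = e ρ_c/ρ_m = 2.15 km × 2820/3250 = 1.866 km.
Net surface drop = e − u = 2.15 km − 1.866 km = e (ρ_m − ρ_c)/ρ_m = 0.284 km.

0.284 km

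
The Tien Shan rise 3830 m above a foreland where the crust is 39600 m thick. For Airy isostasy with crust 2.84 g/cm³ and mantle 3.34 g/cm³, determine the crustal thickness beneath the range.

65200 m

Root depth r = h ρ_c / (ρ_m − ρ_c) = 3830 m × 2.84 / 0.5 = 21750 m.
Total thickness = T + h + r = 39600 m + 3830 m + 21750 m = 65200 m.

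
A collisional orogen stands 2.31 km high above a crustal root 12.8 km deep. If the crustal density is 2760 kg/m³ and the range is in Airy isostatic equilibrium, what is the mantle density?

Airy balance: ρ_c h = (ρ_m − ρ_c) r → ρ_m = ρ_c (1 + h/r).
ρ_m = 2760 × (1 + 2.31 km/12.8 km) = 3260 kg/m³.

3260 kg/m³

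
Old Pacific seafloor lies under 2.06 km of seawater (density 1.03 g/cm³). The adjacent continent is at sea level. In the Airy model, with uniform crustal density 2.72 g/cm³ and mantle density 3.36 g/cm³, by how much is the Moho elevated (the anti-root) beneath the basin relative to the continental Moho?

5.44 km

Equating mass per unit area of the two columns: replacing crust with seawater at the top is compensated by replacing crust with mantle at the base: d (ρ_c − ρ_w) = a (ρ_m − ρ_c).
a = d (ρ_c − ρ_w)/(ρ_m − ρ_c) = 2.06 km × 1.69/0.64 = 5.44 km.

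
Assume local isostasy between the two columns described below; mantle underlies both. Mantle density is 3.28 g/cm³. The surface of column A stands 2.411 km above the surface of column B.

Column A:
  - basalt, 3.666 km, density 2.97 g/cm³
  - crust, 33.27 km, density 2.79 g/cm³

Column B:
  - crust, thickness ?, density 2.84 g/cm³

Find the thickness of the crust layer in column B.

Take the compensation level at the base of the deeper column (depth z_c below the surface of column A) and equate Σ ρ_i t_i down to z_c; mantle fills any gap and the z_c terms cancel.
Column A: 3.666×2.97 + 33.27×2.79 + (z_c − 36.936)×3.28
Column B: 2.411×0 + x×2.84 + (z_c − 2.411 − 0 − x)×3.28
The z_c×3.28 term appears on both sides and cancels. Collect the known terms of each column as K = Σ(ρt)_known − 3.28 × (depth of known layers): K_A = 103.71132 − 3.28×36.936 = −17.43876; K_B = 0 − 3.28×(2.411 + 0) = −7.90808.
Balance: K_A = K_B − x×(3.28 − 2.84), so x = (K_B − K_A)/(3.28 − 2.84) = 9.53068/0.44 = 21.7 km.

21.7 km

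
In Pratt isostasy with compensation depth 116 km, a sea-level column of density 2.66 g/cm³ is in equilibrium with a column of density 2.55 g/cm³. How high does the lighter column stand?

ρ_ref D = ρ (D + h) → h = D (ρ_ref − ρ)/ρ.
h = 116 km × (2.66 − 2.55)/2.55 = 5 km.

5 km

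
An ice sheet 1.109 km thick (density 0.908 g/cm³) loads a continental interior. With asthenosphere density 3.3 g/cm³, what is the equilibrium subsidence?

In Airy isostatic equilibrium: the ice load ρ_ice t is balanced by mantle displaced below, ρ_m s.
s = t ρ_ice / ρ_m = 1.109 km × 0.908/3.3 = 0.305 km.

0.305 km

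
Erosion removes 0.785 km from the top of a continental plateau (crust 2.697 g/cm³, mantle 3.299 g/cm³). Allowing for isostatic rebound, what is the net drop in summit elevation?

0.143 km

Rebound u = e ρ_c/ρ_m = 0.785 km × 2.697/3.299 = 0.6418 km.
Net surface drop = e − u = 0.785 km − 0.6418 km = e (ρ_m − ρ_c)/ρ_m = 0.143 km.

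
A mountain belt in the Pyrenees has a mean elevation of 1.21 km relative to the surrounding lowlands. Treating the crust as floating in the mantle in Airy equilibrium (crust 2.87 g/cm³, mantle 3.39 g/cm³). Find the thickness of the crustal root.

Balancing pressure at the compensation depth: the weight of the topography is balanced by the buoyancy of the root, ρ_c h = (ρ_m − ρ_c) r.
r = h · ρ_c / (ρ_m − ρ_c) = 1.21 km × 2.87 / (3.39 − 2.87) = 6.68 km.

6.68 km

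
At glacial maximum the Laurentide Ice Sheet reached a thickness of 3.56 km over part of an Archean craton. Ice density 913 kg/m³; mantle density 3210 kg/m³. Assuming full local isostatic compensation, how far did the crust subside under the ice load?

In Airy isostatic equilibrium: the ice load ρ_ice t is balanced by mantle displaced below, ρ_m s.
s = t ρ_ice / ρ_m = 3.56 km × 913/3210 = 1.01 km.

1.01 km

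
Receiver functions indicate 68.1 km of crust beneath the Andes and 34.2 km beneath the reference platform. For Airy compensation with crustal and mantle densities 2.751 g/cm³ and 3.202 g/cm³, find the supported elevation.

4.77 km

Excess crust Δ = 68.1 km − 34.2 km = 33.9 km, split between elevation h and root r with h + r = Δ.
Airy balance ρ_c h = (ρ_m − ρ_c) r gives r = h ρ_c/(ρ_m − ρ_c), so h (1 + ρ_c/(ρ_m − ρ_c)) = Δ, i.e. h = Δ (ρ_m − ρ_c)/ρ_m.
h = 33.9 km × 0.451/3.202 = 4.77 km.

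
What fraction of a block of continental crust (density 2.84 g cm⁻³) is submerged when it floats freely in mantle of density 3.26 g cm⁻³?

Submerged fraction = ρ_obj/ρ_fluid = 2.84/3.26 = 0.871.

0.871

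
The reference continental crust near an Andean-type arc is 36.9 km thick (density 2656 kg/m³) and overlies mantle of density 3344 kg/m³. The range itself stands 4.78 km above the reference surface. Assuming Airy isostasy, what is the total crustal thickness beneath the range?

Root depth r = h ρ_c / (ρ_m − ρ_c) = 4.78 km × 2656 / 688 = 18.45 km.
Total thickness = T + h + r = 36.9 km + 4.78 km + 18.45 km = 60.1 km.

60.1 km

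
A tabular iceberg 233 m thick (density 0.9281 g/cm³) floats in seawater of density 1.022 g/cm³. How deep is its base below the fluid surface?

Draft d = t ρ_obj/ρ_fluid = 233 m × 0.9281/1.022 = 212 m.

212 m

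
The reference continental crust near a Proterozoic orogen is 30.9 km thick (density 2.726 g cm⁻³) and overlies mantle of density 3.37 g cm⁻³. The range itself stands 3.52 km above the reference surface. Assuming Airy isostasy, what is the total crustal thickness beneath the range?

Root depth r = h ρ_c / (ρ_m − ρ_c) = 3.52 km × 2.726 / 0.644 = 14.9 km.
Total thickness = T + h + r = 30.9 km + 3.52 km + 14.9 km = 49.3 km.

49.3 km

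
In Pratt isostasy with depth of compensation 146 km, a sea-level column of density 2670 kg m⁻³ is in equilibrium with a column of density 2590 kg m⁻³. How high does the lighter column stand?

ρ_ref D = ρ (D + h) → h = D (ρ_ref − ρ)/ρ.
h = 146 km × (2670 − 2590)/2590 = 4.51 km.

4.51 km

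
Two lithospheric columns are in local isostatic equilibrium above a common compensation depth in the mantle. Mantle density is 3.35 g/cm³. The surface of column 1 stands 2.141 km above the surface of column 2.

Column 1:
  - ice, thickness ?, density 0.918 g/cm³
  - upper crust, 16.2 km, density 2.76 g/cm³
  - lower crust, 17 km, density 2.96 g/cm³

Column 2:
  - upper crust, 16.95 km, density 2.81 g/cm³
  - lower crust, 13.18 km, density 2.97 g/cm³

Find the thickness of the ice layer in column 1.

Take the compensation level at the base of the deeper column (depth z_c below the surface of column 1) and equate Σ ρ_i t_i down to z_c; mantle fills any gap and the z_c terms cancel.
Column 1: x×0.918 + 16.2×2.76 + 17×2.96 + (z_c − 33.2 − x)×3.35
Column 2: 2.141×0 + 16.95×2.81 + 13.18×2.97 + (z_c − 2.141 − 30.13)×3.35
The z_c×3.35 term appears on both sides and cancels. Collect the known terms of each column as K = Σ(ρt)_known − 3.35 × (depth of known layers): K_1 = 95.032 − 3.35×33.2 = −16.188; K_2 = 86.7741 − 3.35×(2.141 + 30.13) = −21.33375.
Balance: K_1 − x×(3.35 − 0.918) = K_2, so x = (K_1 − K_2)/(3.35 − 0.918) = 5.14575/2.432 = 2.12 km.

2.12 km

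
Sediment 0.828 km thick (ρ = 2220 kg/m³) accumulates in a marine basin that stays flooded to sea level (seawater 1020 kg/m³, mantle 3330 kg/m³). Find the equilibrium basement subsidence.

0.43 km

Submarine loading: the sediment displaces seawater, and the subsidence is in turn flooded, so s (ρ_m − ρ_w) = t (ρ_sed − ρ_w).
s = 0.828 km × (2220 − 1020) / (3330 − 1020) = 0.43 km.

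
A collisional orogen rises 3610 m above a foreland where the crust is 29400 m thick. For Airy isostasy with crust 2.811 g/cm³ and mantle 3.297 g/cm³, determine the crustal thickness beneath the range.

53900 m

Root depth r = h ρ_c / (ρ_m − ρ_c) = 3610 m × 2.811 / 0.486 = 20880 m.
Total thickness = T + h + r = 29400 m + 3610 m + 20880 m = 53900 m.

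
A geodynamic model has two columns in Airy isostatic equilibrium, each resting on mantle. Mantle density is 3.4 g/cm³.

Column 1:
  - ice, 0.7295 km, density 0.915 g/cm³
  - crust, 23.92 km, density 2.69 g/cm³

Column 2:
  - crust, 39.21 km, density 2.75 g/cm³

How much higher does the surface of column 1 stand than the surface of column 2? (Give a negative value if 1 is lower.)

For any compensation level in the mantle, the mantle terms cancel and isostasy reduces to e = (Σt_1 − Σt_2) − (Σ(ρt)_1 − Σ(ρt)_2) / ρ_m.
Σt_1 = 24.6495 km; Σt_2 = 39.21 km; Σ(ρt)_1 = 65.0122925; Σ(ρt)_2 = 107.8275 (in km·g/cm³).
e = (24.6495 − 39.21) − (65.0122925 − 107.8275) / 3.4 = −1.97 km.

−1.97 km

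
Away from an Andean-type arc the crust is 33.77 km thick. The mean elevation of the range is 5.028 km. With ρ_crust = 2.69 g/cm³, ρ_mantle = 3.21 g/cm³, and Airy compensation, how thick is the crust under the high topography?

64.8 km

Root depth r = h ρ_c / (ρ_m − ρ_c) = 5.028 km × 2.69 / 0.52 = 26.01 km.
Total thickness = T + h + r = 33.77 km + 5.028 km + 26.01 km = 64.8 km.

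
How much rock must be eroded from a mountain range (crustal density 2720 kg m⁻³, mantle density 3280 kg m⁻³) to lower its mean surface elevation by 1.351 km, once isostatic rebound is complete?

Net drop Δ = e − u = e − e ρ_c/ρ_m = e (ρ_m − ρ_c)/ρ_m.
e = Δ ρ_m/(ρ_m − ρ_c) = 1.351 km × 3280/560 = 7.91 km.

7.91 km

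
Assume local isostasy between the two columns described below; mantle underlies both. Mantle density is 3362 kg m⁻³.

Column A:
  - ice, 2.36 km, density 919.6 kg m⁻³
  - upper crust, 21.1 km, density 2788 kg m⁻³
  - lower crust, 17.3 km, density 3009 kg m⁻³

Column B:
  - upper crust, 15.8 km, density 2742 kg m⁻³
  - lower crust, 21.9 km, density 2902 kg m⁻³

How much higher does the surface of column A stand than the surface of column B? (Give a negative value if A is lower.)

1.22 km

For any compensation level in the mantle, the mantle terms cancel and isostasy reduces to e = (Σt_A − Σt_B) − (Σ(ρt)_A − Σ(ρt)_B) / ρ_m.
Σt_A = 40.76 km; Σt_B = 37.7 km; Σ(ρt)_A = 113052.756; Σ(ρt)_B = 106877.4 (in km·kg m⁻³).
e = (40.76 − 37.7) − (113052.756 − 106877.4) / 3362 = 1.22 km.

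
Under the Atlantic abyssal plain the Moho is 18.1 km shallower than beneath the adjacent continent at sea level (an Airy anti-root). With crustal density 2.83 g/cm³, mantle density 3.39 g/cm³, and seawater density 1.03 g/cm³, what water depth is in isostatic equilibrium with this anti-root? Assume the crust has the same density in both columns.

5.63 km

Replacing a thickness d of crust by seawater at the top must be balanced by replacing crust with mantle at the base: d (ρ_c − ρ_w) = a (ρ_m − ρ_c).
d = a (ρ_m − ρ_c)/(ρ_c − ρ_w) = 18.1 km × 0.56/1.8 = 5.63 km.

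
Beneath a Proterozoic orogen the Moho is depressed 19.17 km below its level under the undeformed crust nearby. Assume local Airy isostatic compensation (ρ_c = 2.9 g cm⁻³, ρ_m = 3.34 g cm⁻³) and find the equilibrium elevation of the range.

2.91 km

Equating mass per unit area of the two columns: ρ_c h = (ρ_m − ρ_c) r.
h = r (ρ_m − ρ_c) / ρ_c = 19.17 km × (3.34 − 2.9) / 2.9 = 2.91 km.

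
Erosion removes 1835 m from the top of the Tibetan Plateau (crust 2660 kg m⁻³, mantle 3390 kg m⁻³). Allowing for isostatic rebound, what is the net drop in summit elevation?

Rebound u = e ρ_c/ρ_m = 1835 m × 2660/3390 = 1440 m.
Net surface drop = e − u = 1835 m − 1440 m = e (ρ_m − ρ_c)/ρ_m = 395 m.

395 m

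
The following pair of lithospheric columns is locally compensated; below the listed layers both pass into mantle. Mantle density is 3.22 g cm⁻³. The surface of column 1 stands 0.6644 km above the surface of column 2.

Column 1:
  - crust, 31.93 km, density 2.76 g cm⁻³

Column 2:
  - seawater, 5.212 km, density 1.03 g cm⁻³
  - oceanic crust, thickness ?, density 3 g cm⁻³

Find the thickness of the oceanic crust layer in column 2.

Take the compensation level at the base of the deeper column (depth z_c below the surface of column 1) and equate Σ ρ_i t_i down to z_c; mantle fills any gap and the z_c terms cancel.
Column 1: 31.93×2.76 + (z_c − 31.93)×3.22
Column 2: 0.6644×0 + 5.212×1.03 + x×3 + (z_c − 0.6644 − 5.212 − x)×3.22
The z_c×3.22 term appears on both sides and cancels. Collect the known terms of each column as K = Σ(ρt)_known − 3.22 × (depth of known layers): K_1 = 88.1268 − 3.22×31.93 = −14.6878; K_2 = 5.36836 − 3.22×(0.6644 + 5.212) = −13.553648.
Balance: K_1 = K_2 − x×(3.22 − 3), so x = (K_2 − K_1)/(3.22 − 3) = 1.13415/0.22 = 5.16 km.

5.16 km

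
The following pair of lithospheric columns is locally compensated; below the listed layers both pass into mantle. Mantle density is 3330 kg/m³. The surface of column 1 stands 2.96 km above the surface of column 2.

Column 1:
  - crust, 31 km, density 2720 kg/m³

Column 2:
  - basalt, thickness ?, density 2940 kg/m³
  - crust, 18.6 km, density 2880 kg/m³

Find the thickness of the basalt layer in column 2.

1.75 km

Take the compensation level at the base of the deeper column (depth z_c below the surface of column 1) and equate Σ ρ_i t_i down to z_c; mantle fills any gap and the z_c terms cancel.
Column 1: 31×2720 + (z_c − 31)×3330
Column 2: 2.96×0 + x×2940 + 18.6×2880 + (z_c − 2.96 − 18.6 − x)×3330
The z_c×3330 term appears on both sides and cancels. Collect the known terms of each column as K = Σ(ρt)_known − 3330 × (depth of known layers): K_1 = 84320 − 3330×31 = −18910; K_2 = 53568 − 3330×(2.96 + 18.6) = −18226.8.
Balance: K_1 = K_2 − x×(3330 − 2940), so x = (K_2 − K_1)/(3330 − 2940) = 683.2/390 = 1.75 km.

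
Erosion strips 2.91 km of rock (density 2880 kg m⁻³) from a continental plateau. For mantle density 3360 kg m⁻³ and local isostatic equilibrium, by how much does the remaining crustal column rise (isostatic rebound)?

2.49 km

Unloading: uplift u = e ρ_c/ρ_m = 2.91 km × 2880/3360 = 2.49 km.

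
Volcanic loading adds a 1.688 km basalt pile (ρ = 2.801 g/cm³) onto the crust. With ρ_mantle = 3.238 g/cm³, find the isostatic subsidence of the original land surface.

Subaerial loading: s = t ρ_load / ρ_m.
s = 1.688 km × 2.801/3.238 = 1.46 km.

1.46 km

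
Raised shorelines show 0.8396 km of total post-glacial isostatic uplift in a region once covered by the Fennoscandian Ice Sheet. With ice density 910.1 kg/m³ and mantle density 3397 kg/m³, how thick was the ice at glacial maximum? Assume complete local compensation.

u = t ρ_ice/ρ_m → t = u ρ_m/ρ_ice = 0.8396 km × 3397/910.1 = 3.13 km.

3.13 km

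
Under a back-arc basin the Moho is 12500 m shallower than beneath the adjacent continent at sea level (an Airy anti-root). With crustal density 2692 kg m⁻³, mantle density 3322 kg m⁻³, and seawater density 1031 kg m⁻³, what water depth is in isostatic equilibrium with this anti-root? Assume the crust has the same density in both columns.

4740 m

Replacing a thickness d of crust by seawater at the top must be balanced by replacing crust with mantle at the base: d (ρ_c − ρ_w) = a (ρ_m − ρ_c).
d = a (ρ_m − ρ_c)/(ρ_c − ρ_w) = 12500 m × 630/1661 = 4740 m.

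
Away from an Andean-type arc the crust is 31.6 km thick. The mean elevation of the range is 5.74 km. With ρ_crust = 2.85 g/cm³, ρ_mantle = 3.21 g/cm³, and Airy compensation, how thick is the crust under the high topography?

Root depth r = h ρ_c / (ρ_m − ρ_c) = 5.74 km × 2.85 / 0.36 = 45.44 km.
Total thickness = T + h + r = 31.6 km + 5.74 km + 45.44 km = 82.8 km.

82.8 km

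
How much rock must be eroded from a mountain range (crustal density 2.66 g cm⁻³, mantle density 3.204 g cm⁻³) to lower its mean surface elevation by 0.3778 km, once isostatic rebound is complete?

Net drop Δ = e − u = e − e ρ_c/ρ_m = e (ρ_m − ρ_c)/ρ_m.
e = Δ ρ_m/(ρ_m − ρ_c) = 0.3778 km × 3.204/0.544 = 2.23 km.

2.23 km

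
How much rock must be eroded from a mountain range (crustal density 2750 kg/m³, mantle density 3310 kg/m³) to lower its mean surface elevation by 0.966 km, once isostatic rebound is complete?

5.71 km

Net drop Δ = e − u = e − e ρ_c/ρ_m = e (ρ_m − ρ_c)/ρ_m.
e = Δ ρ_m/(ρ_m − ρ_c) = 0.966 km × 3310/560 = 5.71 km.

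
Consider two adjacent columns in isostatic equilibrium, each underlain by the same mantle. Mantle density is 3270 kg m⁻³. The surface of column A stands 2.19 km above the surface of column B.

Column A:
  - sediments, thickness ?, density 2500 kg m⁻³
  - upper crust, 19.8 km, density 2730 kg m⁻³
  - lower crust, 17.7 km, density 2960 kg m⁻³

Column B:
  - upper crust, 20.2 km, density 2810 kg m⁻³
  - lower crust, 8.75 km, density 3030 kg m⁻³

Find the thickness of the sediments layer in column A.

Take the compensation level at the base of the deeper column (depth z_c below the surface of column A) and equate Σ ρ_i t_i down to z_c; mantle fills any gap and the z_c terms cancel.
Column A: x×2500 + 19.8×2730 + 17.7×2960 + (z_c − 37.5 − x)×3270
Column B: 2.19×0 + 20.2×2810 + 8.75×3030 + (z_c − 2.19 − 28.95)×3270
The z_c×3270 term appears on both sides and cancels. Collect the known terms of each column as K = Σ(ρt)_known − 3270 × (depth of known layers): K_A = 106446 − 3270×37.5 = −16179; K_B = 83274.5 − 3270×(2.19 + 28.95) = −18553.3.
Balance: K_A − x×(3270 − 2500) = K_B, so x = (K_A − K_B)/(3270 − 2500) = 2374.3/770 = 3.08 km.

3.08 km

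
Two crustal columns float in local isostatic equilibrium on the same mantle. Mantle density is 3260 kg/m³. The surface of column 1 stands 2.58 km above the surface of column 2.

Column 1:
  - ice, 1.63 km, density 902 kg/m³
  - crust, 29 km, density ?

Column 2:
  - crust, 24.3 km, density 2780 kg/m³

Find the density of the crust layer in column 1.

Take the compensation level at the base of the deeper column (depth z_c below the surface of column 1) and equate Σ ρ_i t_i down to z_c; mantle fills any gap and the z_c terms cancel.
Column 1: 1.63×902 + 29×ρ + (z_c − 30.63)×3260
Column 2: 2.58×0 + 24.3×2780 + (z_c − 2.58 − 24.3)×3260
The z_c×3260 term appears on both sides and cancels. Collect the known terms of each column as K = Σ(ρt)_known − 3260 × (depth of known layers): K_1 = 1470.26 − 3260×30.63 = −98383.54; K_2 = 67554 − 3260×(2.58 + 24.3) = −20074.8.
Balance: K_1 + 29×ρ = K_2, so ρ = (K_2 − K_1)/29 = 78308.7/29 = 2700 kg/m³.

2700 kg/m³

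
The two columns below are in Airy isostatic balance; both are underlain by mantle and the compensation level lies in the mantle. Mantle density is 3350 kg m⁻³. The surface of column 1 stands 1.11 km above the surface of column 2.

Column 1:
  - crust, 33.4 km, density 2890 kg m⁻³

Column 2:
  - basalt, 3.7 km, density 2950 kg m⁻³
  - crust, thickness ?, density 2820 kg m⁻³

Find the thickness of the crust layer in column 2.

19.2 km

Take the compensation level at the base of the deeper column (depth z_c below the surface of column 1) and equate Σ ρ_i t_i down to z_c; mantle fills any gap and the z_c terms cancel.
Column 1: 33.4×2890 + (z_c − 33.4)×3350
Column 2: 1.11×0 + 3.7×2950 + x×2820 + (z_c − 1.11 − 3.7 − x)×3350
The z_c×3350 term appears on both sides and cancels. Collect the known terms of each column as K = Σ(ρt)_known − 3350 × (depth of known layers): K_1 = 96526 − 3350×33.4 = −15364; K_2 = 10915 − 3350×(1.11 + 3.7) = −5198.5.
Balance: K_1 = K_2 − x×(3350 − 2820), so x = (K_2 − K_1)/(3350 − 2820) = 10165.5/530 = 19.2 km.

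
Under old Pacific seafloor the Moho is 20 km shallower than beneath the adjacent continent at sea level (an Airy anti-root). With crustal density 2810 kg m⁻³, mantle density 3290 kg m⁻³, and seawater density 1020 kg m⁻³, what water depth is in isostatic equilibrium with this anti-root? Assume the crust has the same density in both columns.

Replacing a thickness d of crust by seawater at the top must be balanced by replacing crust with mantle at the base: d (ρ_c − ρ_w) = a (ρ_m − ρ_c).
d = a (ρ_m − ρ_c)/(ρ_c − ρ_w) = 20 km × 480/1790 = 5.36 km.

5.36 km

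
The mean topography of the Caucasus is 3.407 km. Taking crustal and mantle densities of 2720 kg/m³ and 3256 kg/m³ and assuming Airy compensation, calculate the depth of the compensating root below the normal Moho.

Equating mass per unit area of the two columns: the weight of the topography is balanced by the buoyancy of the root, ρ_c h = (ρ_m − ρ_c) r.
r = h · ρ_c / (ρ_m − ρ_c) = 3.407 km × 2720 / (3256 − 2720) = 17.3 km.

17.3 km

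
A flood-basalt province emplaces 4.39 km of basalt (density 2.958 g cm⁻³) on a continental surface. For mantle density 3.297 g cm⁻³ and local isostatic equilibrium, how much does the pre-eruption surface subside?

Subaerial loading: s = t ρ_load / ρ_m.
s = 4.39 km × 2.958/3.297 = 3.94 km.

3.94 km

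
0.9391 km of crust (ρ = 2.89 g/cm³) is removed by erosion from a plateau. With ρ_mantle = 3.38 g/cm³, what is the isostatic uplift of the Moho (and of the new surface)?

Unloading: uplift u = e ρ_c/ρ_m = 0.9391 km × 2.89/3.38 = 0.803 km.

0.803 km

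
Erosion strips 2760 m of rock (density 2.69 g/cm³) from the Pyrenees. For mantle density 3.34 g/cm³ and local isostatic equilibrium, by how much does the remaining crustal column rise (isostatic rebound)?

Unloading: uplift u = e ρ_c/ρ_m = 2760 m × 2.69/3.34 = 2220 m.

2220 m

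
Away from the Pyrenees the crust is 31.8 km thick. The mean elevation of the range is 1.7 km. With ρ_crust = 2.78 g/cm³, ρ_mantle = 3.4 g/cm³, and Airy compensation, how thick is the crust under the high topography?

41.1 km

Root depth r = h ρ_c / (ρ_m − ρ_c) = 1.7 km × 2.78 / 0.62 = 7.623 km.
Total thickness = T + h + r = 31.8 km + 1.7 km + 7.623 km = 41.1 km.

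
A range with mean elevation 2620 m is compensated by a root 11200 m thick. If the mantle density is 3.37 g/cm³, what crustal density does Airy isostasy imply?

ρ_c h = (ρ_m − ρ_c) r → ρ_c (h + r) = ρ_m r → ρ_c = ρ_m r / (h + r).
ρ_c = 3.37 × 11200 m / (2620 m + 11200 m) = 2.73 g/cm³.

2.73 g/cm³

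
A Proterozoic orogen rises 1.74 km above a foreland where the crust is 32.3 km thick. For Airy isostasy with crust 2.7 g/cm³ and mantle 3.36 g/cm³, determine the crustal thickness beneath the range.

41.2 km

Root depth r = h ρ_c / (ρ_m − ρ_c) = 1.74 km × 2.7 / 0.66 = 7.118 km.
Total thickness = T + h + r = 32.3 km + 1.74 km + 7.118 km = 41.2 km.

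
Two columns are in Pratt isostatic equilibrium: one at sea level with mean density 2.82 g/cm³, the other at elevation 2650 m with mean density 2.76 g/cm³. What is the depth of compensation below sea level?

ρ_ref D = ρ (D + h) → D (ρ_ref − ρ) = ρ h.
D = ρ h/(ρ_ref − ρ) = 2.76 × 2650 m/(2.82 − 2.76) = 122000 m.

122000 m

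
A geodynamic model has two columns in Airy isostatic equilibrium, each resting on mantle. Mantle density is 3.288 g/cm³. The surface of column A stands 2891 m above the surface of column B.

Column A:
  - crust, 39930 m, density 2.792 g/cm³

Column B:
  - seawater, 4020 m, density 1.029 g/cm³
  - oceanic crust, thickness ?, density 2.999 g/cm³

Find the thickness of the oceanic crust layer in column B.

4220 m

Take the compensation level at the base of the deeper column (depth z_c below the surface of column A) and equate Σ ρ_i t_i down to z_c; mantle fills any gap and the z_c terms cancel.
Column A: 39930×2.792 + (z_c − 39930)×3.288
Column B: 2891×0 + 4020×1.029 + x×2.999 + (z_c − 2891 − 4020 − x)×3.288
The z_c×3.288 term appears on both sides and cancels. Collect the known terms of each column as K = Σ(ρt)_known − 3.288 × (depth of known layers): K_A = 111484.56 − 3.288×39930 = −19805.28; K_B = 4136.58 − 3.288×(2891 + 4020) = −18586.788.
Balance: K_A = K_B − x×(3.288 − 2.999), so x = (K_B − K_A)/(3.288 − 2.999) = 1218.49/0.289 = 4220 m.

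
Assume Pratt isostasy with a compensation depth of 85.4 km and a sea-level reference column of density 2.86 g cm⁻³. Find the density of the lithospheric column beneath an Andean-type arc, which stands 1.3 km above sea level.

2.82 g cm⁻³

Pratt balance: ρ_ref D = ρ (D + h).
ρ = ρ_ref D/(D + h) = 2.86 × 85.4 km/(85.4 km + 1.3 km) = 2.82 g cm⁻³.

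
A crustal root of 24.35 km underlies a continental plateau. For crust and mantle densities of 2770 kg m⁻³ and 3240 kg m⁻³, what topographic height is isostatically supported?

4.13 km

In Airy isostatic equilibrium: ρ_c h = (ρ_m − ρ_c) r.
h = r (ρ_m − ρ_c) / ρ_c = 24.35 km × (3240 − 2770) / 2770 = 4.13 km.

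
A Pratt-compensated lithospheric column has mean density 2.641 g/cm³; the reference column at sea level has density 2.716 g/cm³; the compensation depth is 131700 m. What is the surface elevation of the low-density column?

ρ_ref D = ρ (D + h) → h = D (ρ_ref − ρ)/ρ.
h = 131700 m × (2.716 − 2.641)/2.641 = 3740 m.

3740 m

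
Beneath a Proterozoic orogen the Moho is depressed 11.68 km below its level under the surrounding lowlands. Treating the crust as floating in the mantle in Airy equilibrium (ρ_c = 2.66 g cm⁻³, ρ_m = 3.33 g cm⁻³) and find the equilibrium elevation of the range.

Equating mass per unit area of the two columns: ρ_c h = (ρ_m − ρ_c) r.
h = r (ρ_m − ρ_c) / ρ_c = 11.68 km × (3.33 − 2.66) / 2.66 = 2.94 km.

2.94 km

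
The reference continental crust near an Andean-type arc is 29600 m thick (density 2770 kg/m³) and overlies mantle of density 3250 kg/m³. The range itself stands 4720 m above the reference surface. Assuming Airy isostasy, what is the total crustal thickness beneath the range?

61600 m

Root depth r = h ρ_c / (ρ_m − ρ_c) = 4720 m × 2770 / 480 = 27240 m.
Total thickness = T + h + r = 29600 m + 4720 m + 27240 m = 61600 m.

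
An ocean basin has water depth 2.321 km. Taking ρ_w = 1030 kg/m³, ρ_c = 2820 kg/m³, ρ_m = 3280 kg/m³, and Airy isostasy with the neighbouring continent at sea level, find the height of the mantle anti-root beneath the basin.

For local isostatic compensation: replacing crust with seawater at the top is compensated by replacing crust with mantle at the base: d (ρ_c − ρ_w) = a (ρ_m − ρ_c).
a = d (ρ_c − ρ_w)/(ρ_m − ρ_c) = 2.321 km × 1790/460 = 9.03 km.

9.03 km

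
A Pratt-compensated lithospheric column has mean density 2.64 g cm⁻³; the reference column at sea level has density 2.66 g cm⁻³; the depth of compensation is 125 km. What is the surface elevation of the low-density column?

ρ_ref D = ρ (D + h) → h = D (ρ_ref − ρ)/ρ.
h = 125 km × (2.66 − 2.64)/2.64 = 0.947 km.

0.947 km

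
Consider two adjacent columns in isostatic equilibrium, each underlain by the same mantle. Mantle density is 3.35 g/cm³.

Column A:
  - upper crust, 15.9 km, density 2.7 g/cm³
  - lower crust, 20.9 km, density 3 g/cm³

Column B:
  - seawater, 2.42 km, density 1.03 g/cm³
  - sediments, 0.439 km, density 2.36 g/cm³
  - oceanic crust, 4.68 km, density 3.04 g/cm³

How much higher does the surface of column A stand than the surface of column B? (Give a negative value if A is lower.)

3.03 km

For any compensation level in the mantle, the mantle terms cancel and isostasy reduces to e = (Σt_A − Σt_B) − (Σ(ρt)_A − Σ(ρt)_B) / ρ_m.
Σt_A = 36.8 km; Σt_B = 7.539 km; Σ(ρt)_A = 105.63; Σ(ρt)_B = 17.75584 (in km·g/cm³).
e = (36.8 − 7.539) − (105.63 − 17.75584) / 3.35 = 3.03 km.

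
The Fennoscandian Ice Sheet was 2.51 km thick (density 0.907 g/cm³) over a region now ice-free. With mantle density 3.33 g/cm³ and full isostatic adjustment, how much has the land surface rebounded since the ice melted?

0.684 km

Removing the load lets mantle flow back in; uplift u satisfies ρ_ice t = ρ_m u.
u = t ρ_ice/ρ_m = 2.51 km × 0.907/3.33 = 0.684 km.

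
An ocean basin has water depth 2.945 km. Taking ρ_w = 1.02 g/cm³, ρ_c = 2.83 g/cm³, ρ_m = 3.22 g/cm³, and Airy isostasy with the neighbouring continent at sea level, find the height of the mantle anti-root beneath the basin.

Balancing pressure at the compensation depth: replacing crust with seawater at the top is compensated by replacing crust with mantle at the base: d (ρ_c − ρ_w) = a (ρ_m − ρ_c).
a = d (ρ_c − ρ_w)/(ρ_m − ρ_c) = 2.945 km × 1.81/0.39 = 13.7 km.

13.7 km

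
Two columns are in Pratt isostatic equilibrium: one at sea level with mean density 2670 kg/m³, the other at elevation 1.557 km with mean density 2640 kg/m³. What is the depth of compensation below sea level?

ρ_ref D = ρ (D + h) → D (ρ_ref − ρ) = ρ h.
D = ρ h/(ρ_ref − ρ) = 2640 × 1.557 km/(2670 − 2640) = 137 km.

137 km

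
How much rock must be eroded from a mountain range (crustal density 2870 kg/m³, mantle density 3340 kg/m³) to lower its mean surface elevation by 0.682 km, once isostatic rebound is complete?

4.85 km

Net drop Δ = e − u = e − e ρ_c/ρ_m = e (ρ_m − ρ_c)/ρ_m.
e = Δ ρ_m/(ρ_m − ρ_c) = 0.682 km × 3340/470 = 4.85 km.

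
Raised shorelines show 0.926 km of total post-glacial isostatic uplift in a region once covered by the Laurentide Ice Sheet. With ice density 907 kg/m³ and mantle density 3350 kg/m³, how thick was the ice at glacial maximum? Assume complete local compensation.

3.42 km

u = t ρ_ice/ρ_m → t = u ρ_m/ρ_ice = 0.926 km × 3350/907 = 3.42 km.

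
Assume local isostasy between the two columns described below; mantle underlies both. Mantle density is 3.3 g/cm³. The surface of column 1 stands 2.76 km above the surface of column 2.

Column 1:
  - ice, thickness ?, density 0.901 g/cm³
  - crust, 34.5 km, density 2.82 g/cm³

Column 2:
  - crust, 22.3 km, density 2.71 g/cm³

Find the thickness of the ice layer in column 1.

2.38 km

Take the compensation level at the base of the deeper column (depth z_c below the surface of column 1) and equate Σ ρ_i t_i down to z_c; mantle fills any gap and the z_c terms cancel.
Column 1: x×0.901 + 34.5×2.82 + (z_c − 34.5 − x)×3.3
Column 2: 2.76×0 + 22.3×2.71 + (z_c − 2.76 − 22.3)×3.3
The z_c×3.3 term appears on both sides and cancels. Collect the known terms of each column as K = Σ(ρt)_known − 3.3 × (depth of known layers): K_1 = 97.29 − 3.3×34.5 = −16.56; K_2 = 60.433 − 3.3×(2.76 + 22.3) = −22.265.
Balance: K_1 − x×(3.3 − 0.901) = K_2, so x = (K_1 − K_2)/(3.3 − 0.901) = 5.705/2.399 = 2.38 km.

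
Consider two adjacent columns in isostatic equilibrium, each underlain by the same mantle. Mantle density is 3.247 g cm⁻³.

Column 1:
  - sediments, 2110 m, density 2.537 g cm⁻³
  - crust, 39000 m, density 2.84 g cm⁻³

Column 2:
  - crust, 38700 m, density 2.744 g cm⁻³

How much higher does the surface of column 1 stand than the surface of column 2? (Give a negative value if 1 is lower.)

For any compensation level in the mantle, the mantle terms cancel and isostasy reduces to e = (Σt_1 − Σt_2) − (Σ(ρt)_1 − Σ(ρt)_2) / ρ_m.
Σt_1 = 41110 m; Σt_2 = 38700 m; Σ(ρt)_1 = 116113.07; Σ(ρt)_2 = 106192.8 (in m·g cm⁻³).
e = (41110 − 38700) − (116113.07 − 106192.8) / 3.247 = −645 m.

−645 m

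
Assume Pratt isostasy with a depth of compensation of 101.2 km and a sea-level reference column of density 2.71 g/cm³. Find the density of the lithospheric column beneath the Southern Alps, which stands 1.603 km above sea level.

Pratt balance: ρ_ref D = ρ (D + h).
ρ = ρ_ref D/(D + h) = 2.71 × 101.2 km/(101.2 km + 1.603 km) = 2.67 g/cm³.

2.67 g/cm³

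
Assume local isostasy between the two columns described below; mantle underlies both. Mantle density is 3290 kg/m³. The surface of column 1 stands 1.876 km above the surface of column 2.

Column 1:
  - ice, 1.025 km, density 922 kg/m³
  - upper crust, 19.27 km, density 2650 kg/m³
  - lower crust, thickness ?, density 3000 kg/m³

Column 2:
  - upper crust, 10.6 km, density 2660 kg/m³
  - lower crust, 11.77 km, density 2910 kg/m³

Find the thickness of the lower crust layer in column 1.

Take the compensation level at the base of the deeper column (depth z_c below the surface of column 1) and equate Σ ρ_i t_i down to z_c; mantle fills any gap and the z_c terms cancel.
Column 1: 1.025×922 + 19.27×2650 + x×3000 + (z_c − 20.295 − x)×3290
Column 2: 1.876×0 + 10.6×2660 + 11.77×2910 + (z_c − 1.876 − 22.37)×3290
The z_c×3290 term appears on both sides and cancels. Collect the known terms of each column as K = Σ(ρt)_known − 3290 × (depth of known layers): K_1 = 52010.55 − 3290×20.295 = −14760; K_2 = 62446.7 − 3290×(1.876 + 22.37) = −17322.64.
Balance: K_1 − x×(3290 − 3000) = K_2, so x = (K_1 − K_2)/(3290 − 3000) = 2562.64/290 = 8.84 km.

8.84 km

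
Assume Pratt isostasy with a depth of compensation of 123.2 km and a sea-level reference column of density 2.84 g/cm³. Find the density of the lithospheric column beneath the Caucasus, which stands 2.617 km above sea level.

Pratt balance: ρ_ref D = ρ (D + h).
ρ = ρ_ref D/(D + h) = 2.84 × 123.2 km/(123.2 km + 2.617 km) = 2.78 g/cm³.

2.78 g/cm³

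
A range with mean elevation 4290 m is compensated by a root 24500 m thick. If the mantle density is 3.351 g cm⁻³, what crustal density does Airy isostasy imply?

ρ_c h = (ρ_m − ρ_c) r → ρ_c (h + r) = ρ_m r → ρ_c = ρ_m r / (h + r).
ρ_c = 3.351 × 24500 m / (4290 m + 24500 m) = 2.85 g cm⁻³.

2.85 g cm⁻³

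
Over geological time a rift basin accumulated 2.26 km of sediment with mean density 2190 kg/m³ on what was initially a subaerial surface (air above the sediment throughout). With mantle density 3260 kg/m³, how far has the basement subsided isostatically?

1.52 km

Subaerial load: s = t ρ_sed / ρ_m = 2.26 km × 2190/3260 = 1.52 km.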